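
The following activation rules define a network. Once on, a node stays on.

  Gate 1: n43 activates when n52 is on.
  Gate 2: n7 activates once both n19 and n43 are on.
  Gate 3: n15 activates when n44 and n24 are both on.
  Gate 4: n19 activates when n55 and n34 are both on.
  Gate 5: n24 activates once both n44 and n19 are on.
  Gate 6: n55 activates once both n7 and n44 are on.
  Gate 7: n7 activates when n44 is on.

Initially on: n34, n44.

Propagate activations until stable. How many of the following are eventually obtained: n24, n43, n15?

Gate 7: n44 on → n7 on.
Gate 6: n7 and n44 on → n55 on.
n55 and n34 are on, so n19 activates (Gate 4).
Gate 5: n44 and n19 on → n24 on.
n44 and n24 are on, so n15 activates (Gate 3).
n24: reached.
n43 would need n52 (Gate 1), but n52 never turns on.
n15: reached.
Reached: n24 and n15 — 2 of the 3.

2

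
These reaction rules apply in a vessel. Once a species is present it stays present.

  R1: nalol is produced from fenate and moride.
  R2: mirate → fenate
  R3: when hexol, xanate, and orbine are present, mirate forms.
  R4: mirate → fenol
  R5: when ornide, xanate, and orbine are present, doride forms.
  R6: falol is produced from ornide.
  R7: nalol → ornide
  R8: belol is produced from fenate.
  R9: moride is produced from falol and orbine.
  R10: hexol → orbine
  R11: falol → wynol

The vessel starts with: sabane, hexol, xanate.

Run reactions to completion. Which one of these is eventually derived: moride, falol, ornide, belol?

belol

hexol present → orbine forms (R10).
hexol, xanate, and orbine present → mirate forms (R3).
mirate present → fenate forms (R2).
fenate present → belol forms (R8).
falol would need ornide (R6), but ornide never forms. moride would need falol and orbine (R9), but falol never forms. ornide would need nalol (R7), but nalol never forms.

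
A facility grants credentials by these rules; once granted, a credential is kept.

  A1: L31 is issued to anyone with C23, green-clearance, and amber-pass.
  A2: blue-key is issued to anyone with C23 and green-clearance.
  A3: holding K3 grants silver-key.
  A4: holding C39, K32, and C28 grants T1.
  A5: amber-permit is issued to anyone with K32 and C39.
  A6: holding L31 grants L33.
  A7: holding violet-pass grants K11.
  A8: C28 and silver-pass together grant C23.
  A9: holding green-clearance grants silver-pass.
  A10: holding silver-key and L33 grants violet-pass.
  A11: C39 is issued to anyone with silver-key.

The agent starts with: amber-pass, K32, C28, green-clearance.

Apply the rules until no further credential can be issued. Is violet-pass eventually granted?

violet-pass would need silver-key and L33 (A10), but silver-key is never granted.

No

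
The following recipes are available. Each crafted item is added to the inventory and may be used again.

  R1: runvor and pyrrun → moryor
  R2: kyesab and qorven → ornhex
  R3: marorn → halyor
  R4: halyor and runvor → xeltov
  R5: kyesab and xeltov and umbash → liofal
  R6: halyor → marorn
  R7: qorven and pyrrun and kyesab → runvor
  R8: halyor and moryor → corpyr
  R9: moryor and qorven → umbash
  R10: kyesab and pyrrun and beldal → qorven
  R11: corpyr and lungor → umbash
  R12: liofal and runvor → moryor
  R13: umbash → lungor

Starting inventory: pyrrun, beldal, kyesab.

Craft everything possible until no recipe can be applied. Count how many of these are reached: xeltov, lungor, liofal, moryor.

2

kyesab and pyrrun and beldal → qorven (R10).
Using R7, qorven, pyrrun, and kyesab make runvor.
runvor and pyrrun → moryor (R1).
Using R9, moryor and qorven make umbash.
umbash → lungor (R13).
xeltov would need halyor and runvor (R4), but halyor is never obtained.
lungor: reached.
liofal would need kyesab, xeltov, and umbash (R5), but xeltov is never obtained.
moryor: reached.
Reached: lungor and moryor — 2 of the 4.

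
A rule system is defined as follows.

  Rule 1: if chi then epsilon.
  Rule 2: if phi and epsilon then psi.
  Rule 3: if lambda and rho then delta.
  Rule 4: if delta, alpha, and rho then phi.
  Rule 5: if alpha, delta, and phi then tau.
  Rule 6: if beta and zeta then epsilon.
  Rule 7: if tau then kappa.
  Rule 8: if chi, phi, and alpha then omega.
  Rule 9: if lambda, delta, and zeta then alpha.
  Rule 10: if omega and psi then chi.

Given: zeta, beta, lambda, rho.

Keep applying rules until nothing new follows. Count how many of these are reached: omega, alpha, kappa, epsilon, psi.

lambda and rho hold, so delta follows (Rule 3).
beta and zeta hold, so epsilon follows (Rule 6).
From lambda, delta, and zeta, Rule 9 gives alpha.
delta, alpha, and rho hold, so phi follows (Rule 4).
alpha, delta, and phi hold, so tau follows (Rule 5).
From phi and epsilon, Rule 2 gives psi.
From tau, Rule 7 gives kappa.
omega would need chi, phi, and alpha (Rule 8), but chi is never established.
alpha: reached.
kappa: reached.
epsilon: reached.
psi: reached.
Reached: alpha, kappa, epsilon, and psi — 4 of the 5.

4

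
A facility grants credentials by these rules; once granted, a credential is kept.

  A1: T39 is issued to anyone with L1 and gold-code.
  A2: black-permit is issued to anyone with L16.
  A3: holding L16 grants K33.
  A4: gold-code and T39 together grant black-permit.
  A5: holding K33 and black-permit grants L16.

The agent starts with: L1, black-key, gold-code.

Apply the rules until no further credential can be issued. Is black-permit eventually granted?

Yes

Holding L1 and gold-code grants T39 (A1).
Holding gold-code and T39 grants black-permit (A4).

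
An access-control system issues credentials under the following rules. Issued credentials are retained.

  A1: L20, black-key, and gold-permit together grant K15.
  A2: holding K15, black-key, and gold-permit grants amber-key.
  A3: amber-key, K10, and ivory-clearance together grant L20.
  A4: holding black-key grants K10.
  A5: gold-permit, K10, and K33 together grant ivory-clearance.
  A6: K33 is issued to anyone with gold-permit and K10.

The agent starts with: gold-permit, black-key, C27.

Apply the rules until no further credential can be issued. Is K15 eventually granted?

K15 would need L20, black-key, and gold-permit (A1), but L20 is never granted.

No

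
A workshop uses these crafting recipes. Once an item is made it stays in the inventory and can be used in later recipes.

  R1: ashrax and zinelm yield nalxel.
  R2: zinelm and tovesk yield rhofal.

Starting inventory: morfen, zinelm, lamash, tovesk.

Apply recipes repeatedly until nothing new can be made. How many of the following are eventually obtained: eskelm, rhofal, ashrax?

Using R2, zinelm and tovesk make rhofal.
No rule produces eskelm, and it is not given.
rhofal: reached.
No rule produces ashrax, and it is not given.
Reached: rhofal — 1 of the 3.

1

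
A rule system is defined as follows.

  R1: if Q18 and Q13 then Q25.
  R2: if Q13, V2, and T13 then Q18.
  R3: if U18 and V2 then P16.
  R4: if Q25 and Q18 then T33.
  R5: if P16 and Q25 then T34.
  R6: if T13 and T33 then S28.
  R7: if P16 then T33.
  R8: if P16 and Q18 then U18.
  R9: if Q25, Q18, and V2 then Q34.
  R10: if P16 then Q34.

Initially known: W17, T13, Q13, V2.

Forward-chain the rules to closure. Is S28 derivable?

Q13, V2, and T13 hold, so Q18 follows (R2).
Q18 and Q13 hold, so Q25 follows (R1).
Q25 and Q18 hold, so T33 follows (R4).
From T13 and T33, R6 gives S28.

Yes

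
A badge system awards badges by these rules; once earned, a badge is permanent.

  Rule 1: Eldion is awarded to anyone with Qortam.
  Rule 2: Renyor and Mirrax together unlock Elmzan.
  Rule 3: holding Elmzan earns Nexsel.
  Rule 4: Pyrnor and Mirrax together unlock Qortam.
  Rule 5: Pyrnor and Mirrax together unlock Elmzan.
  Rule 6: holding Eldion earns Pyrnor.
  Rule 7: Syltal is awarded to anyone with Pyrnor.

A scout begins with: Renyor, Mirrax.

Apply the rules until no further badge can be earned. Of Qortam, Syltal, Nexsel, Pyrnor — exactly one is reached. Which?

With Renyor and Mirrax, Elmzan is earned (Rule 2).
With Elmzan, Nexsel is earned (Rule 3).
Pyrnor would need Eldion (Rule 6), but Eldion is never earned. Syltal would need Pyrnor (Rule 7), but Pyrnor is never earned. Qortam would need Pyrnor and Mirrax (Rule 4), but Pyrnor is never earned.

Nexsel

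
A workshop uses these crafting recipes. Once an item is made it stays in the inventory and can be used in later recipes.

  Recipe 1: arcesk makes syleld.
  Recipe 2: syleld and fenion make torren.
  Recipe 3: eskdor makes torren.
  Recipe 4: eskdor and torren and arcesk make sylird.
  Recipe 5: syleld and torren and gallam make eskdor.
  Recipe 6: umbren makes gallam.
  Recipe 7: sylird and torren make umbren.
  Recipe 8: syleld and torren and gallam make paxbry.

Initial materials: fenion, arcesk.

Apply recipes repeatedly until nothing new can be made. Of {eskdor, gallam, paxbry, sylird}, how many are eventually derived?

eskdor would need syleld, torren, and gallam (Recipe 5), but gallam is never obtained.
gallam would need umbren (Recipe 6), but umbren is never obtained.
paxbry would need syleld, torren, and gallam (Recipe 8), but gallam is never obtained.
sylird would need eskdor, torren, and arcesk (Recipe 4), but eskdor is never obtained.
None of the 4 are reached.

0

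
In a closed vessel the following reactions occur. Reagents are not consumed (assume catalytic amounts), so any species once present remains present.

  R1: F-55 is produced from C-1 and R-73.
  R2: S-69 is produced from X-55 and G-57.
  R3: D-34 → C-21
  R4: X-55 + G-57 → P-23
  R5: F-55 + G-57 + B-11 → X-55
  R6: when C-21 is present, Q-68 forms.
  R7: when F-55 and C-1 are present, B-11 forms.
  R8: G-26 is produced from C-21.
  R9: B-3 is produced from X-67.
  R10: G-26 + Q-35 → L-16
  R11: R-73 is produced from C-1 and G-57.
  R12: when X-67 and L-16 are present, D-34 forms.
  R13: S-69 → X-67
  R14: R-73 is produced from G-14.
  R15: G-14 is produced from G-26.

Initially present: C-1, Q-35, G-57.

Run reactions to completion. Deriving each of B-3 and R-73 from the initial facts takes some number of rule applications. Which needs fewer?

R-73: C-1 and G-57 present → R-73 forms (R11). [1 rule application]
B-3: C-1 and G-57 present → R-73 forms (R11). C-1 and R-73 present → F-55 forms (R1). F-55 and C-1 present → B-11 forms (R7). F-55, G-57, and B-11 present → X-55 forms (R5). X-55 and G-57 present → S-69 forms (R2). S-69 present → X-67 forms (R13). X-67 present → B-3 forms (R9). [7 rule applications]
R-73 needs fewer.

R-73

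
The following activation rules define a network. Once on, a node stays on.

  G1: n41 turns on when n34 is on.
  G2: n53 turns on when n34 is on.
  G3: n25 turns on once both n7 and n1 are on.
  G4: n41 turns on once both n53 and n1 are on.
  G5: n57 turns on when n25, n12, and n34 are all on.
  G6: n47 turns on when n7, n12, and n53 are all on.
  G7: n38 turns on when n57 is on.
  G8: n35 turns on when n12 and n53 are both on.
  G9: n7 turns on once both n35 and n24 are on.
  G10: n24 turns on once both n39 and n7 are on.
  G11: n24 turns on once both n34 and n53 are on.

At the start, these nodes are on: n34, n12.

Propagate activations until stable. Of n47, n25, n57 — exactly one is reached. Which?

n34 is on, so n53 turns on (G2).
G11: n34 and n53 on → n24 on.
n12 and n53 are on, so n35 turns on (G8).
n35 and n24 are on, so n7 turns on (G9).
n7, n12, and n53 are on, so n47 turns on (G6).
n57 would need n25, n12, and n34 (G5), but n25 never turns on. n25 would need n7 and n1 (G3), but n1 never turns on.

n47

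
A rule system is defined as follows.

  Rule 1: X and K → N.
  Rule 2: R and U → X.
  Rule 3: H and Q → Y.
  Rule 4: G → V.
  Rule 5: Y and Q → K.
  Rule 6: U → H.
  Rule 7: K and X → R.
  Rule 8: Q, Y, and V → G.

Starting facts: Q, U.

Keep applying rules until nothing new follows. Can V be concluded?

No

V would need G (Rule 4), but G is never established.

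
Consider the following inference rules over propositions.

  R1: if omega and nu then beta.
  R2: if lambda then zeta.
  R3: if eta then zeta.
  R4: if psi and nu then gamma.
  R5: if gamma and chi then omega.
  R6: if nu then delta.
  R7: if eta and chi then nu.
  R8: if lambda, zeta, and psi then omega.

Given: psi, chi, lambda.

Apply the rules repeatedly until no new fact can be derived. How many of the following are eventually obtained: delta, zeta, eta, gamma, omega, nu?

From lambda, R2 gives zeta.
From lambda, zeta, and psi, R8 gives omega.
delta would need nu (R6), but nu is never established.
zeta: reached.
No rule produces eta, and it is not given.
gamma would need psi and nu (R4), but nu is never established.
omega: reached.
nu would need eta and chi (R7), but eta is never established.
Reached: zeta and omega — 2 of the 6.

2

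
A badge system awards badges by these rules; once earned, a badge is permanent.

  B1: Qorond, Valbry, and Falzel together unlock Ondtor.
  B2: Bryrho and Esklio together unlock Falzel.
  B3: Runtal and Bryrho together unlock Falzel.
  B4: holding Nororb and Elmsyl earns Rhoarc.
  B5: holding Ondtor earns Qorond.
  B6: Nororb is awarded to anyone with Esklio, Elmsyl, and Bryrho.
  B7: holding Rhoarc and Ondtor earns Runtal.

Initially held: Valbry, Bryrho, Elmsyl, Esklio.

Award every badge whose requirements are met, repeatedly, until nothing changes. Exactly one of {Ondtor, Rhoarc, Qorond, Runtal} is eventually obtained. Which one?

With Esklio, Elmsyl, and Bryrho, Nororb is earned (B6).
With Nororb and Elmsyl, Rhoarc is earned (B4).
Runtal would need Rhoarc and Ondtor (B7), but Ondtor is never earned. Qorond would need Ondtor (B5), but Ondtor is never earned. Ondtor would need Qorond, Valbry, and Falzel (B1), but Qorond is never earned.

Rhoarc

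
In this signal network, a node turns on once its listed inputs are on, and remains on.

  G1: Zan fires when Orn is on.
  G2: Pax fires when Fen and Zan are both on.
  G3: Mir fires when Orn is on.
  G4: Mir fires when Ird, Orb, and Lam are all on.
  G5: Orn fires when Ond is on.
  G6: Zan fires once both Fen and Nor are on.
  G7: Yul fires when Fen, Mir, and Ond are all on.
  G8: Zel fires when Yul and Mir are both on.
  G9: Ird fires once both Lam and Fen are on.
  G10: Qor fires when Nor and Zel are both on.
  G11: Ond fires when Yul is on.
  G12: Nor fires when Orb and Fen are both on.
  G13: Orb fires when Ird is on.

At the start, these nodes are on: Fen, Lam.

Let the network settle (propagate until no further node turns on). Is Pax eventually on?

Yes

Lam and Fen are on, so Ird fires (G9).
G13: Ird on → Orb on.
Orb and Fen are on, so Nor fires (G12).
G6: Fen and Nor on → Zan on.
G2: Fen and Zan on → Pax on.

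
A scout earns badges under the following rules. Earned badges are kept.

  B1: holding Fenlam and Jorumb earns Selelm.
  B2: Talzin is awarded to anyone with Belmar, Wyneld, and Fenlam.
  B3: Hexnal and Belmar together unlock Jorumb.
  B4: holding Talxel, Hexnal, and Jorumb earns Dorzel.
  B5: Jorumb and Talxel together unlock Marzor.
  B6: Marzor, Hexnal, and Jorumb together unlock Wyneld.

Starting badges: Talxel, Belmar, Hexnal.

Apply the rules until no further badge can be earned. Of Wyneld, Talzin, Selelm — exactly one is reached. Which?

Wyneld

With Hexnal and Belmar, Jorumb is earned (B3).
With Jorumb and Talxel, Marzor is earned (B5).
With Marzor, Hexnal, and Jorumb, Wyneld is earned (B6).
Selelm would need Fenlam and Jorumb (B1), but Fenlam is never earned. Talzin would need Belmar, Wyneld, and Fenlam (B2), but Fenlam is never earned.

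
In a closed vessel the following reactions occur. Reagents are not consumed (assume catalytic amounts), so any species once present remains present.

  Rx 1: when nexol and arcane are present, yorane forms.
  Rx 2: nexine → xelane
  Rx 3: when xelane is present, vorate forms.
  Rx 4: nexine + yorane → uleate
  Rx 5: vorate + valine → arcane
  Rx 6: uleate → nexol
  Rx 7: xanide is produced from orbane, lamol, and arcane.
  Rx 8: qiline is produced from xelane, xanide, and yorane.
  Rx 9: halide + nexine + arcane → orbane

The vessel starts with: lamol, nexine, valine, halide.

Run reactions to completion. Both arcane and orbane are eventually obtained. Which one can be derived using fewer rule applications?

arcane: nexine present → xelane forms (Rx 2). xelane present → vorate forms (Rx 3). vorate and valine present → arcane forms (Rx 5). [3 rule applications]
orbane: nexine present → xelane forms (Rx 2). xelane present → vorate forms (Rx 3). vorate and valine present → arcane forms (Rx 5). halide, nexine, and arcane present → orbane forms (Rx 9). [4 rule applications]
arcane needs fewer.

arcane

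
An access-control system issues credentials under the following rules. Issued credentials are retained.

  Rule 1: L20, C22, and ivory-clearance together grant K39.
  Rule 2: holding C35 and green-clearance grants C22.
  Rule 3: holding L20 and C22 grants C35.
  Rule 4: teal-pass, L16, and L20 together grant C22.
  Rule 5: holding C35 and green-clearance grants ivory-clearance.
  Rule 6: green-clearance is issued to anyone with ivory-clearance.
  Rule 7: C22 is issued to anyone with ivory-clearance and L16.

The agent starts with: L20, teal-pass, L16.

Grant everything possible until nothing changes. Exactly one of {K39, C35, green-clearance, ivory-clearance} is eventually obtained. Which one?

Holding teal-pass, L16, and L20 grants C22 (Rule 4).
Holding L20 and C22 grants C35 (Rule 3).
K39 would need L20, C22, and ivory-clearance (Rule 1), but ivory-clearance is never granted. ivory-clearance would need C35 and green-clearance (Rule 5), but green-clearance is never granted. green-clearance would need ivory-clearance (Rule 6), but ivory-clearance is never granted.

C35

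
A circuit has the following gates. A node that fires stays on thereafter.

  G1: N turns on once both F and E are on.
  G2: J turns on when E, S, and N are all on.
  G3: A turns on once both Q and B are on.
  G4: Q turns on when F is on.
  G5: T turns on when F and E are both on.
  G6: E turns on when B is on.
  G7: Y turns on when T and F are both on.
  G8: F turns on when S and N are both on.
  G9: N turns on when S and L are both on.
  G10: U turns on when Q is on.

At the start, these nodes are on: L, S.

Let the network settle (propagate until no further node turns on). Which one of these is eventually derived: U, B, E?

U

S and L are on, so N turns on (G9).
S and N are on, so F turns on (G8).
F is on, so Q turns on (G4).
Q is on, so U turns on (G10).
No rule produces B, and it is not given. E would need B (G6), but B never turns on.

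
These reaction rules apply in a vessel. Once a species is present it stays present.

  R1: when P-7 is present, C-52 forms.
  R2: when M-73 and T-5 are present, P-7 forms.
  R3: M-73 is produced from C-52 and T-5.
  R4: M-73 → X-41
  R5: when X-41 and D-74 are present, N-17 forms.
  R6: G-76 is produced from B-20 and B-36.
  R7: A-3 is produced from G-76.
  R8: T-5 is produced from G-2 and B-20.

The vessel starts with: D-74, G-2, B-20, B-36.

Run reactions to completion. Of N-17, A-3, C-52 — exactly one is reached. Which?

A-3

B-20 and B-36 present → G-76 forms (R6).
G-76 present → A-3 forms (R7).
C-52 would need P-7 (R1), but P-7 never forms. N-17 would need X-41 and D-74 (R5), but X-41 never forms.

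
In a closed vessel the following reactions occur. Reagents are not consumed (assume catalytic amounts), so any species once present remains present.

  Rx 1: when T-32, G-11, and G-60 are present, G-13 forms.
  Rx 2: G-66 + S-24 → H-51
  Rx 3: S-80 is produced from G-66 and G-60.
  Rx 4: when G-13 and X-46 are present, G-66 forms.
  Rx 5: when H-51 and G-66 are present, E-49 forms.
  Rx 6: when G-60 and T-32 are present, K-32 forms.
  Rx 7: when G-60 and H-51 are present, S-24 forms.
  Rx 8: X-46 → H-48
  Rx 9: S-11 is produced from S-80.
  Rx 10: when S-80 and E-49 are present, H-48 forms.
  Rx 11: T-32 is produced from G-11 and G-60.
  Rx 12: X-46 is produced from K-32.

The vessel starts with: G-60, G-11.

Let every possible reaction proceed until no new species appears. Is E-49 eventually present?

No

E-49 would need H-51 and G-66 (Rx 5), but H-51 never forms.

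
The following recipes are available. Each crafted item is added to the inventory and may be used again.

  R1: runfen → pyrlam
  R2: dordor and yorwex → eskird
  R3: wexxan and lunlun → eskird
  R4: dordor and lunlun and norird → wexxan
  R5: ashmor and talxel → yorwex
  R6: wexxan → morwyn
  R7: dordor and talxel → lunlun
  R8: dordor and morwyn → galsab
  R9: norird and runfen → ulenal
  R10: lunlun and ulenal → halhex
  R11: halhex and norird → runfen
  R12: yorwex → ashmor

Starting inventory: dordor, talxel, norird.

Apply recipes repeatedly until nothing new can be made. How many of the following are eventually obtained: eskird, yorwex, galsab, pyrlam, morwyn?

3

dordor and talxel → lunlun (R7).
Using R4, dordor, lunlun, and norird make wexxan.
wexxan and lunlun → eskird (R3).
Using R6, wexxan makes morwyn.
dordor and morwyn → galsab (R8).
eskird: reached.
yorwex would need ashmor and talxel (R5), but ashmor is never obtained.
galsab: reached.
pyrlam would need runfen (R1), but runfen is never obtained.
morwyn: reached.
Reached: eskird, galsab, and morwyn — 3 of the 5.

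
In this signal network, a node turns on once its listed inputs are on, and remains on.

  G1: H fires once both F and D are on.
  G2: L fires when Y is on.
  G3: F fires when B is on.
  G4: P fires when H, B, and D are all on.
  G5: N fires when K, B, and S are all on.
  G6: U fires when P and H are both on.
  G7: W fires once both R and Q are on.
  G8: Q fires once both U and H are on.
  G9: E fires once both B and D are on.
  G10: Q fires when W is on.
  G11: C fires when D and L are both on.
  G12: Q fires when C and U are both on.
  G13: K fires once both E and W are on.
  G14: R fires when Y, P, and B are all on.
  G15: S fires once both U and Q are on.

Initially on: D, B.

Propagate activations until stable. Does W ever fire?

W would need R and Q (G7), but R never turns on.

No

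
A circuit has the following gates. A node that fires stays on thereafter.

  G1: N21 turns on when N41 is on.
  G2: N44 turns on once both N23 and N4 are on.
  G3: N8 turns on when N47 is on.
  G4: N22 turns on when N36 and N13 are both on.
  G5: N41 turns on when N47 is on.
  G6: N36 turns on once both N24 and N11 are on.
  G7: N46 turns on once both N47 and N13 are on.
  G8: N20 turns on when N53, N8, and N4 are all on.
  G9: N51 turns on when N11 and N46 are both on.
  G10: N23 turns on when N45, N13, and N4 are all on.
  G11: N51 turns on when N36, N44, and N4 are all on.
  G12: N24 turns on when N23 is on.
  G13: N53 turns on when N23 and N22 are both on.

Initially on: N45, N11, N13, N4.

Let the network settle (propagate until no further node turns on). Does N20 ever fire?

No

N20 would need N53, N8, and N4 (G8), but N8 never turns on.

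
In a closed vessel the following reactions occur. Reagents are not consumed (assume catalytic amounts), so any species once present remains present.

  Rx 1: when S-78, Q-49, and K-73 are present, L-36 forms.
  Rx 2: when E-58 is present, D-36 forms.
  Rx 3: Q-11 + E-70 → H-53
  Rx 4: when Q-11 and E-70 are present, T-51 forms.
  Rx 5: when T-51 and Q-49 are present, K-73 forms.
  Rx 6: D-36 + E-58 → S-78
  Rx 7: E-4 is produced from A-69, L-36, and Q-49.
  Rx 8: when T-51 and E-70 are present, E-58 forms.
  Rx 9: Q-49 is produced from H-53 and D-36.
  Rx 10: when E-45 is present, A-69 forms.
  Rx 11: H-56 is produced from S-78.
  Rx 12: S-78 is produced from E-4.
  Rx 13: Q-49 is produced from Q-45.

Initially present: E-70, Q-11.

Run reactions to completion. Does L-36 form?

Q-11 and E-70 present → H-53 forms (Rx 3).
Q-11 and E-70 present → T-51 forms (Rx 4).
T-51 and E-70 present → E-58 forms (Rx 8).
E-58 present → D-36 forms (Rx 2).
D-36 and E-58 present → S-78 forms (Rx 6).
H-53 and D-36 present → Q-49 forms (Rx 9).
T-51 and Q-49 present → K-73 forms (Rx 5).
S-78, Q-49, and K-73 present → L-36 forms (Rx 1).

Yes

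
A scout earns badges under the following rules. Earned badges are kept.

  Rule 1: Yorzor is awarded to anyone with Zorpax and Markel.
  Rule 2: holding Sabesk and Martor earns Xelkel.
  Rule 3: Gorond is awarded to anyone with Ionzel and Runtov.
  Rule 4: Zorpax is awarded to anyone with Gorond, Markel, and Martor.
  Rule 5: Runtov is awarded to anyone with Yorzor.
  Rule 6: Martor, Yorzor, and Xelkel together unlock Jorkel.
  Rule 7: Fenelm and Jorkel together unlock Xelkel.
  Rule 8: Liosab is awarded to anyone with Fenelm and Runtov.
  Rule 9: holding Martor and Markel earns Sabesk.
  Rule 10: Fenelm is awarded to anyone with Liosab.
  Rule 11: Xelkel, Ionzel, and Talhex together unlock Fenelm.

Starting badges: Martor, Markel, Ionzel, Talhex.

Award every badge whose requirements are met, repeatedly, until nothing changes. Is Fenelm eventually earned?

With Martor and Markel, Sabesk is earned (Rule 9).
With Sabesk and Martor, Xelkel is earned (Rule 2).
With Xelkel, Ionzel, and Talhex, Fenelm is earned (Rule 11).

Yes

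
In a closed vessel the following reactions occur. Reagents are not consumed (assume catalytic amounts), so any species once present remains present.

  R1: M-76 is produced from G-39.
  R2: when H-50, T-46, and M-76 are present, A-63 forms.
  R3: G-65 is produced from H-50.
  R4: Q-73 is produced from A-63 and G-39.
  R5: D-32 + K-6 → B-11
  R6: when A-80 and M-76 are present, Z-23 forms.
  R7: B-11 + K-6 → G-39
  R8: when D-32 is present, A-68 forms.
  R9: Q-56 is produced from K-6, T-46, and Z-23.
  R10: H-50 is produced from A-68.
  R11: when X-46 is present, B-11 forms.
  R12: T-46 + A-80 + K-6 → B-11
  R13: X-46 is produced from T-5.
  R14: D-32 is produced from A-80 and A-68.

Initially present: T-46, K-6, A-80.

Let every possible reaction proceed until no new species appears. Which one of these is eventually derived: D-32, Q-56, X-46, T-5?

T-46, A-80, and K-6 present → B-11 forms (R12).
B-11 and K-6 present → G-39 forms (R7).
G-39 present → M-76 forms (R1).
A-80 and M-76 present → Z-23 forms (R6).
K-6, T-46, and Z-23 present → Q-56 forms (R9).
No rule produces T-5, and it is not given. D-32 would need A-80 and A-68 (R14), but A-68 never forms. X-46 would need T-5 (R13), but T-5 never forms.

Q-56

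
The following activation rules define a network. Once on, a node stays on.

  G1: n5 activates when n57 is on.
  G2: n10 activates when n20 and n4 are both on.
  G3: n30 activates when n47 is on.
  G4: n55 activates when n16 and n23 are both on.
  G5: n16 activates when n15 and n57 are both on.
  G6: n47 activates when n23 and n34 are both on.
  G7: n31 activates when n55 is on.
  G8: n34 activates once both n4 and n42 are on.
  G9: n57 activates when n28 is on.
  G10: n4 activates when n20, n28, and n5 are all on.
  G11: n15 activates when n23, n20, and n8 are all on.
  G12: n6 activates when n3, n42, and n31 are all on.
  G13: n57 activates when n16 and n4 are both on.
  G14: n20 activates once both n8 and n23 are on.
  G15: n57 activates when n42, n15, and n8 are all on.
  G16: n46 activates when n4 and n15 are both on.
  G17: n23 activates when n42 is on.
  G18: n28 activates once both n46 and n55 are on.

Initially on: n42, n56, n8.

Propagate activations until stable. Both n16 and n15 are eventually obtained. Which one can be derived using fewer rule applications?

n15: G17: n42 on → n23 on. n8 and n23 are on, so n20 activates (G14). G11: n23, n20, and n8 on → n15 on. [3 rule applications]
n16: G17: n42 on → n23 on. G14: n8 and n23 on → n20 on. G11: n23, n20, and n8 on → n15 on. n42, n15, and n8 are on, so n57 activates (G15). G5: n15 and n57 on → n16 on. [5 rule applications]
n15 needs fewer.

n15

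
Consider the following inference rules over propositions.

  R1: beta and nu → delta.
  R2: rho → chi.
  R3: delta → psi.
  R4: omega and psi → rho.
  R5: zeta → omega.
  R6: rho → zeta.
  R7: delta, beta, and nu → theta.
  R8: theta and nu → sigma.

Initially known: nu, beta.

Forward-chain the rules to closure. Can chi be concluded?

chi would need rho (R2), but rho is never established.

No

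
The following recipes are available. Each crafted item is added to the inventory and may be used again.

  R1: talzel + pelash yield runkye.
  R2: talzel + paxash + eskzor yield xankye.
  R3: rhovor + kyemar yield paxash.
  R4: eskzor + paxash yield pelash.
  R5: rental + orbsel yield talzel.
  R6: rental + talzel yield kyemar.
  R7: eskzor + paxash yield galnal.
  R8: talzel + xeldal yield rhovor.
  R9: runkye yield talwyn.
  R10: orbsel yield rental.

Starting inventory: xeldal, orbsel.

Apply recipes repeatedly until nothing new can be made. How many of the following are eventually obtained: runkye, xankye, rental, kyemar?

Using R10, orbsel makes rental.
rental + orbsel → talzel (R5).
Using R6, rental and talzel make kyemar.
runkye would need talzel and pelash (R1), but pelash is never obtained.
xankye would need talzel, paxash, and eskzor (R2), but eskzor is never obtained.
rental: reached.
kyemar: reached.
Reached: rental and kyemar — 2 of the 4.

2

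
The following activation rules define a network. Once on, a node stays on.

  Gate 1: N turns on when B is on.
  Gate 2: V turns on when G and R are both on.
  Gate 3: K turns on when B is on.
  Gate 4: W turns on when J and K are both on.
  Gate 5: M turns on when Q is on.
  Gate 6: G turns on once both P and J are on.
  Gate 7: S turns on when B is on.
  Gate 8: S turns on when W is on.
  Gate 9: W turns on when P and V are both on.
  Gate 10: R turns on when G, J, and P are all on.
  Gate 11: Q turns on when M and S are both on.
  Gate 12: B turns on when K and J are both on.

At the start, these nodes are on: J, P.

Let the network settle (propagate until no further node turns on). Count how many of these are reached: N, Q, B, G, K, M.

P and J are on, so G turns on (Gate 6).
N would need B (Gate 1), but B never turns on.
Q would need M and S (Gate 11), but M never turns on.
B would need K and J (Gate 12), but K never turns on.
G: reached.
K would need B (Gate 3), but B never turns on.
M would need Q (Gate 5), but Q never turns on.
Reached: G — 1 of the 6.

1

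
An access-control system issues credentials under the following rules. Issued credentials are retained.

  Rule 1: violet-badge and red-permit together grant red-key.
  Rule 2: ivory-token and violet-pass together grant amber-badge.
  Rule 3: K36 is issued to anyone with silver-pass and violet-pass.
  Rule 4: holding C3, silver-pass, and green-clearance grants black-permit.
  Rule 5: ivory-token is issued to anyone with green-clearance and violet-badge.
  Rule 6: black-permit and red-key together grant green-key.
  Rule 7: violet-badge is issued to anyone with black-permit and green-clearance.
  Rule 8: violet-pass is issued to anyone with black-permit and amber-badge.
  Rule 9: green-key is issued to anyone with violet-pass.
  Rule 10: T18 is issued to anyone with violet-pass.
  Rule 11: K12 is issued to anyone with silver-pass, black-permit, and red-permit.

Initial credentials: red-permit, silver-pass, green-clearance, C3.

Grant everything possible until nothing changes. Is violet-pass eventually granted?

No

violet-pass would need black-permit and amber-badge (Rule 8), but amber-badge is never granted.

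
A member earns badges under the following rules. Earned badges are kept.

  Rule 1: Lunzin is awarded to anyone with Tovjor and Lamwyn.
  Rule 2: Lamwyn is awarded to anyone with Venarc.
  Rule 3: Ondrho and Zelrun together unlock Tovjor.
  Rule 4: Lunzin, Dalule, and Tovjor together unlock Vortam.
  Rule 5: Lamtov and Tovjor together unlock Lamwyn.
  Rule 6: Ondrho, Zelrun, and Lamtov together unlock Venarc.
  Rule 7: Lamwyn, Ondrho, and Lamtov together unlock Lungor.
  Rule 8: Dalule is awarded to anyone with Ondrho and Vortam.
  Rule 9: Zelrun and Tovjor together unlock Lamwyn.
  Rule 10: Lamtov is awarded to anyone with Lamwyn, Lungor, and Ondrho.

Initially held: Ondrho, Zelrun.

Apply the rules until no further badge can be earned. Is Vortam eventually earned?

No

Vortam would need Lunzin, Dalule, and Tovjor (Rule 4), but Dalule is never earned.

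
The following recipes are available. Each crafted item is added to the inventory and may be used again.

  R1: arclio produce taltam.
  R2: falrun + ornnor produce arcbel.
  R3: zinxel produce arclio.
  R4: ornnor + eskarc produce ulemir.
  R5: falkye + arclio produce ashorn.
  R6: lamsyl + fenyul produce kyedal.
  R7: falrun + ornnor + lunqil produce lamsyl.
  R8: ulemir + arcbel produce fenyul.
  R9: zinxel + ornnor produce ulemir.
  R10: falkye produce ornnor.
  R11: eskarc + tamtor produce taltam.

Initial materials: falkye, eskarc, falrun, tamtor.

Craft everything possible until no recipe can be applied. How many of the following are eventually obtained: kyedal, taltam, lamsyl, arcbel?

eskarc + tamtor → taltam (R11).
falkye → ornnor (R10).
Using R2, falrun and ornnor make arcbel.
kyedal would need lamsyl and fenyul (R6), but lamsyl is never obtained.
taltam: reached.
lamsyl would need falrun, ornnor, and lunqil (R7), but lunqil is never obtained.
arcbel: reached.
Reached: taltam and arcbel — 2 of the 4.

2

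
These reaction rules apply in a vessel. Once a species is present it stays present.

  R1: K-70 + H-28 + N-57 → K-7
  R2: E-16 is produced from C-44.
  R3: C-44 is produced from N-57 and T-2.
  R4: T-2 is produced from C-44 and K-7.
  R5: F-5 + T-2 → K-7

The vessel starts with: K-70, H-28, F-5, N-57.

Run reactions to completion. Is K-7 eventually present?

Yes

K-70, H-28, and N-57 present → K-7 forms (R1).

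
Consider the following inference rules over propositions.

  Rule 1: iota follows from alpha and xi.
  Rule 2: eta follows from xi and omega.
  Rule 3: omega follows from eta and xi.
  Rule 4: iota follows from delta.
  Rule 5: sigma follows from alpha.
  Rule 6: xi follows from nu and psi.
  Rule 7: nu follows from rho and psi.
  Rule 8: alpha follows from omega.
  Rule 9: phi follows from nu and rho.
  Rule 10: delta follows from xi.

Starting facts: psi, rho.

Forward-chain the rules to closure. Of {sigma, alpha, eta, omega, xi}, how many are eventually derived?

From rho and psi, Rule 7 gives nu.
From nu and psi, Rule 6 gives xi.
sigma would need alpha (Rule 5), but alpha is never established.
alpha would need omega (Rule 8), but omega is never established.
eta would need xi and omega (Rule 2), but omega is never established.
omega would need eta and xi (Rule 3), but eta is never established.
xi: reached.
Reached: xi — 1 of the 5.

1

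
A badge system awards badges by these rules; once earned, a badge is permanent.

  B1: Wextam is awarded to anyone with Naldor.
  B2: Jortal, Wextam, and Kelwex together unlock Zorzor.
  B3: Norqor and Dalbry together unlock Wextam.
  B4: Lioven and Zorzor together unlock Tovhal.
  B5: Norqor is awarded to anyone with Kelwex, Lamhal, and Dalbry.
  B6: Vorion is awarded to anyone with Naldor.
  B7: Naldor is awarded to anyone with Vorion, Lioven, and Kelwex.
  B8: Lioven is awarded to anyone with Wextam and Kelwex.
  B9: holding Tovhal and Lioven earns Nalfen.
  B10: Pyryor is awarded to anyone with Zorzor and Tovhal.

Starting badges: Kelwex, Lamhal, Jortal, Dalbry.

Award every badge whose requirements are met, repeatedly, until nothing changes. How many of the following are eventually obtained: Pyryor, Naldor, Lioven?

2

With Kelwex, Lamhal, and Dalbry, Norqor is earned (B5).
With Norqor and Dalbry, Wextam is earned (B3).
With Jortal, Wextam, and Kelwex, Zorzor is earned (B2).
With Wextam and Kelwex, Lioven is earned (B8).
With Lioven and Zorzor, Tovhal is earned (B4).
With Zorzor and Tovhal, Pyryor is earned (B10).
Pyryor: reached.
Naldor would need Vorion, Lioven, and Kelwex (B7), but Vorion is never earned.
Lioven: reached.
Reached: Pyryor and Lioven — 2 of the 3.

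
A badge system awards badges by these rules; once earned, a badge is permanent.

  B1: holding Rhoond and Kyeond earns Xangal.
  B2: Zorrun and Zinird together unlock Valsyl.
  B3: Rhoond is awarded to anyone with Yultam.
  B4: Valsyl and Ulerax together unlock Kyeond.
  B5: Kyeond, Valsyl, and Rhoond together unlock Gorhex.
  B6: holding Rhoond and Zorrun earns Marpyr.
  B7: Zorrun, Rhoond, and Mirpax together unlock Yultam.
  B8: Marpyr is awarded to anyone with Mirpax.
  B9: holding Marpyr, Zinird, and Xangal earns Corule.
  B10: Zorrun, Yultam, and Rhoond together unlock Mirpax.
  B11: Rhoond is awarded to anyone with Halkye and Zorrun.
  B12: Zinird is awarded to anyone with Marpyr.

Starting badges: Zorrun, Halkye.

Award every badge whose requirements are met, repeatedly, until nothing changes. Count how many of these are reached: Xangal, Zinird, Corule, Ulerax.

1

With Halkye and Zorrun, Rhoond is earned (B11).
With Rhoond and Zorrun, Marpyr is earned (B6).
With Marpyr, Zinird is earned (B12).
Xangal would need Rhoond and Kyeond (B1), but Kyeond is never earned.
Zinird: reached.
Corule would need Marpyr, Zinird, and Xangal (B9), but Xangal is never earned.
No rule produces Ulerax, and it is not given.
Reached: Zinird — 1 of the 4.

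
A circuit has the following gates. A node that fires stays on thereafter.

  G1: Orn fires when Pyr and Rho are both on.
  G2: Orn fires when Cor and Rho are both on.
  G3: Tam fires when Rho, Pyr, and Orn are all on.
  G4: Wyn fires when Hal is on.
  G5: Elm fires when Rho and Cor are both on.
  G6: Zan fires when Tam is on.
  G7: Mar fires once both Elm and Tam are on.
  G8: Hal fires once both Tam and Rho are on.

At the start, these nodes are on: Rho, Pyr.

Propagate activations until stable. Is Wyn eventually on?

Yes

G1: Pyr and Rho on → Orn on.
Rho, Pyr, and Orn are on, so Tam fires (G3).
G8: Tam and Rho on → Hal on.
G4: Hal on → Wyn on.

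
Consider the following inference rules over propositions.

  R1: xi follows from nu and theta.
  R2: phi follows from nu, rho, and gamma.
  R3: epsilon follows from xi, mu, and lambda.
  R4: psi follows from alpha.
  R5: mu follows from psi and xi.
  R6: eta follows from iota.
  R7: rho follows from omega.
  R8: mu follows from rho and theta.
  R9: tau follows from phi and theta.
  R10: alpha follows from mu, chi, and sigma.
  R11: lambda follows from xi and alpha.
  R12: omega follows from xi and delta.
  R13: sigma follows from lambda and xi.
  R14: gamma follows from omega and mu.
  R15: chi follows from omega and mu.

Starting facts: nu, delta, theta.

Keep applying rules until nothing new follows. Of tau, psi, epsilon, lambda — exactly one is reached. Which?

From nu and theta, R1 gives xi.
From xi and delta, R12 gives omega.
From omega, R7 gives rho.
From rho and theta, R8 gives mu.
From omega and mu, R14 gives gamma.
nu, rho, and gamma hold, so phi follows (R2).
From phi and theta, R9 gives tau.
psi would need alpha (R4), but alpha is never established. epsilon would need xi, mu, and lambda (R3), but lambda is never established. lambda would need xi and alpha (R11), but alpha is never established.

tau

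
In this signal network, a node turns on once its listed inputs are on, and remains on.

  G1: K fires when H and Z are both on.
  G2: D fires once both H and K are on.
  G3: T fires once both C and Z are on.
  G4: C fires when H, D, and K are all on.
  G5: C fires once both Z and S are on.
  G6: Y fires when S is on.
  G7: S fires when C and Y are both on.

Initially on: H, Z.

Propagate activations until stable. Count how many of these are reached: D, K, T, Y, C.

4

H and Z are on, so K fires (G1).
G2: H and K on → D on.
H, D, and K are on, so C fires (G4).
C and Z are on, so T fires (G3).
D: reached.
K: reached.
T: reached.
Y would need S (G6), but S never turns on.
C: reached.
Reached: D, K, T, and C — 4 of the 5.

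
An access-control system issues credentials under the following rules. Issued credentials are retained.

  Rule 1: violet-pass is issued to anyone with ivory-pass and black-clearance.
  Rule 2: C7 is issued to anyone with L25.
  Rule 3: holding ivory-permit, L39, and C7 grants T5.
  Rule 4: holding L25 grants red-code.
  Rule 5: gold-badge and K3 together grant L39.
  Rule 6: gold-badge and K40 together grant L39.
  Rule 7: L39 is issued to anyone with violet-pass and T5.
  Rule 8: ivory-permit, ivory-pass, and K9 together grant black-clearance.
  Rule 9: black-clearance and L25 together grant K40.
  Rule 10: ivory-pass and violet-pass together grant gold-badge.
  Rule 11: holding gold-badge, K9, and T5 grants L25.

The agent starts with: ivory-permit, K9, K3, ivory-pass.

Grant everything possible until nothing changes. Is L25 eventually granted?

L25 would need gold-badge, K9, and T5 (Rule 11), but T5 is never granted.

No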